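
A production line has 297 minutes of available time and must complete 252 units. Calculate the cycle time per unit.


Formula: CT = Available Time / Number of Units
CT = 297 min / 252 units
CT = 1.18 min/unit

1.18 min/unit


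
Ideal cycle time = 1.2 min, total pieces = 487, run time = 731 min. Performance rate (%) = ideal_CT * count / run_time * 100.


Formula: Performance = (Ideal CT * Total Count) / Run Time * 100
Ideal output time = 1.2 * 487 = 584.4 min
Performance = 584.4 / 731 * 100 = 79.9%

79.9%


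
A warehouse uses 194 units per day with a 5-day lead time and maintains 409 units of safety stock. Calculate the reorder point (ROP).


Formula: ROP = (Daily Demand * Lead Time) + Safety Stock
Demand during lead time = 194 * 5 = 970 units
ROP = 970 + 409 = 1379 units

1379 units


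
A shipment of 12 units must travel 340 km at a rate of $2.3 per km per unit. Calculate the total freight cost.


TC = dist * cost * units = 340 * 2.3 * 12 = $9384.00

$9384.00


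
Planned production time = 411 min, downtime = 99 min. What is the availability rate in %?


Formula: Availability = (Planned Time - Downtime) / Planned Time * 100
Uptime = 411 - 99 = 312 min
Availability = 312 / 411 * 100 = 75.9%

75.9%


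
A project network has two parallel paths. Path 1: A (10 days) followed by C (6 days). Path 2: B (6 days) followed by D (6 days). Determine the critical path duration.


Path 1 = 10 + 6 = 16 days
Path 2 = 6 + 6 = 12 days
Duration = max(16, 12) = 16 days

16 days


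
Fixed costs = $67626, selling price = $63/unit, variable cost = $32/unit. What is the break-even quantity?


Formula: BEQ = Fixed Costs / (Price - Variable Cost)
Contribution margin = $63 - $32 = $31/unit
BEQ = ceil($67626 / $31/unit) = ceil(2181.48) = 2182 units

2182 units


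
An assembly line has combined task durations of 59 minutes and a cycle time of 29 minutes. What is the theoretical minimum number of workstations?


Formula: N_min = ceil(Sum of Task Times / Cycle Time)
N_min = ceil(59 min / 29 min) = ceil(2.0345)
N_min = 3 stations

3


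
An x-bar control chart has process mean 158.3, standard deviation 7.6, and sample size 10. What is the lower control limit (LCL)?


LCL = 158.3 - 3 * 7.6 / sqrt(10)

151.09


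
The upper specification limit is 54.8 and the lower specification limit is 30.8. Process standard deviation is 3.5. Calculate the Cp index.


Cp = (54.8 - 30.8) / (6 * 3.5)

1.14


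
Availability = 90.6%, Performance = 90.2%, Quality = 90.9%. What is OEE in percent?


Formula: OEE = Availability * Performance * Quality / 10000
A * P = 90.6% * 90.2% / 100 = 81.72%
OEE = 81.72% * 90.9% / 100 = 74.3%

74.3%


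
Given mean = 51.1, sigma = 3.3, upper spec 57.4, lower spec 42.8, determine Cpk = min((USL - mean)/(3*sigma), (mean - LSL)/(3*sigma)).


Cpu = (57.4 - 51.1) / (3 * 3.3) = 0.64
Cpl = (51.1 - 42.8) / (3 * 3.3) = 0.84
Cpk = min(0.64, 0.84) = 0.64

0.64


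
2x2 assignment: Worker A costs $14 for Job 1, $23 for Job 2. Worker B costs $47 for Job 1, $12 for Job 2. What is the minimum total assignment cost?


Option 1: A->1 + B->2 = $14 + $12 = $26
Option 2: A->2 + B->1 = $23 + $47 = $70
Min cost = min($26, $70) = $26

$26


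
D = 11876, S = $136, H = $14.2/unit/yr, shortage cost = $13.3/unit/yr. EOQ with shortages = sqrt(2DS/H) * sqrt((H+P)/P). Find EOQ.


Formula: EOQ* = sqrt(2DS/H) * sqrt((H+P)/P)
Base EOQ = sqrt(2*11876*136/14.2) = 476.95 units
Correction = sqrt((14.2+13.3)/13.3) = 1.43794
EOQ* = 476.95 * 1.43794 = 685.8 units

685.8 units


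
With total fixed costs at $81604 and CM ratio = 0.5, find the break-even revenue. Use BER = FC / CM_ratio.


Formula: BER = Fixed Costs / Contribution Margin Ratio
BER = $81604 / 0.5
BER = $163208.00 (to the nearest cent)

$163208.00


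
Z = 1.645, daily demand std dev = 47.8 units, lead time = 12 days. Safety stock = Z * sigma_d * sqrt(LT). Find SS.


Formula: SS = z * sigma_d * sqrt(LT)
sqrt(LT) = sqrt(12) = 3.4641
SS = 1.645 * 47.8 * 3.4641
SS = 272.4 units

272.4 units


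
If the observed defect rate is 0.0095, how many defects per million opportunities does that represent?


DPMO = defect_rate * 1000000 = 0.0095 * 1000000

9500


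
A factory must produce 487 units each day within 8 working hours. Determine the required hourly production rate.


Formula: Production Rate = Daily Demand / Available Hours
Rate = 487 units/day / 8 hours/day
Rate = 60.9 units/hour

60.9 units/hour


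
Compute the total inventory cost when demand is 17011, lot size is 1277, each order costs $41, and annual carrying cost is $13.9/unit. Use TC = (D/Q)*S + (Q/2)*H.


TC = 17011/1277 * 41 + 1277/2 * 13.9

$9421.31


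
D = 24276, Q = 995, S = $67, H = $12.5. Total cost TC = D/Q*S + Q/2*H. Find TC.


TC = 24276/995 * 67 + 995/2 * 12.5

$7853.42


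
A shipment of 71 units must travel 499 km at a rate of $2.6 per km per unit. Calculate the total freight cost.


TC = dist * cost * units = 499 * 2.6 * 71 = $92115.40

$92115.40


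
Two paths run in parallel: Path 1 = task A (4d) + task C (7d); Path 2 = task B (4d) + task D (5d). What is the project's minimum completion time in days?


Path 1 = 4 + 7 = 11 days
Path 2 = 4 + 5 = 9 days
Duration = max(11, 9) = 11 days

11 days


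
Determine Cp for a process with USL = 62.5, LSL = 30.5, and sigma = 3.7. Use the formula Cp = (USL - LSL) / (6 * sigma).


Cp = (62.5 - 30.5) / (6 * 3.7)

1.44


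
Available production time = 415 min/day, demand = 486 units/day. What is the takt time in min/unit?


Formula: Takt Time = Available Production Time / Customer Demand
Takt = 415 min/day / 486 units/day
Takt = 0.85 min/unit

0.85 min/unit


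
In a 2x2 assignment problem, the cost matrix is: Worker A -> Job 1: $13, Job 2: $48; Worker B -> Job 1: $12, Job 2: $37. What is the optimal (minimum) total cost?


Option 1: A->1 + B->2 = $13 + $37 = $50
Option 2: A->2 + B->1 = $48 + $12 = $60
Min cost = min($50, $60) = $50

$50


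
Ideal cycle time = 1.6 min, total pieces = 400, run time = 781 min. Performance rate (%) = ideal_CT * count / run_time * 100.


Formula: Performance = (Ideal CT * Total Count) / Run Time * 100
Ideal output time = 1.6 * 400 = 640.0 min
Performance = 640.0 / 781 * 100 = 81.9%

81.9%


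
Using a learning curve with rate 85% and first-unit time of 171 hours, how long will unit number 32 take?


Formula: T_n = T_1 * (learning_rate)^(log2(n)) where learning_rate = rate/100
Doublings = log2(32) = 5
T_n = 171 * 0.85^5
T_n = 171 * 0.4437 = 75.9 hours

75.9 hours


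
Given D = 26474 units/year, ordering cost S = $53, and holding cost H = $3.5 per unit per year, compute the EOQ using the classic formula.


Formula: EOQ = sqrt(2 * D * S / H)
Numerator: 2 * 26474 * 53 = 2806244
2DS/H = 2806244 / 3.5 = 801784.0
EOQ = sqrt(801784.0) = 895.4 units

895.4 units


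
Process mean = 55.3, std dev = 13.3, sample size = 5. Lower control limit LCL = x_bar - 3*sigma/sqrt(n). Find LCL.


LCL = 55.3 - 3 * 13.3 / sqrt(5)

37.46


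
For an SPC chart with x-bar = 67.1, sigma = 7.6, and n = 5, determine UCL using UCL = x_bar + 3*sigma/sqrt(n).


UCL = 67.1 + 3 * 7.6 / sqrt(5)

77.3


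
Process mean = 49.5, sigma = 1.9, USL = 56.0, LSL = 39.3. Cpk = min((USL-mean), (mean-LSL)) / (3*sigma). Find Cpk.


Cpu = (56.0 - 49.5) / (3 * 1.9) = 1.14
Cpl = (49.5 - 39.3) / (3 * 1.9) = 1.79
Cpk = min(1.14, 1.79) = 1.14

1.14


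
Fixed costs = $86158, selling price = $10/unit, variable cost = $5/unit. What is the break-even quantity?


Formula: BEQ = Fixed Costs / (Price - Variable Cost)
Contribution margin = $10 - $5 = $5/unit
BEQ = ceil($86158 / $5/unit) = ceil(17231.6) = 17232 units

17232 units


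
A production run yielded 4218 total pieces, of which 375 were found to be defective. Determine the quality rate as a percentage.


Formula: Quality Rate = Good Pieces / Total Pieces * 100
Good pieces = 4218 - 375 = 3843
QR = 3843 / 4218 * 100 = 91.1%

91.1%


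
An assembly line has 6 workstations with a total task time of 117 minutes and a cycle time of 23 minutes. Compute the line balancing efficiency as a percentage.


Formula: Efficiency = Sum of Task Times / (N_stations * CT) * 100
Total station capacity = 6 stations * 23 min = 138 min
Efficiency = 117 / 138 * 100 = 84.8%

84.8%


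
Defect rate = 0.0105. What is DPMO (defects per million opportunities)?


DPMO = defect_rate * 1000000 = 0.0105 * 1000000

10500


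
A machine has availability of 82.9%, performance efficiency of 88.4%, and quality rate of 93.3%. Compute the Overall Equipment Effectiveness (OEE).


Formula: OEE = Availability * Performance * Quality / 10000
A * P = 82.9% * 88.4% / 100 = 73.28%
OEE = 73.28% * 93.3% / 100 = 68.4%

68.4%


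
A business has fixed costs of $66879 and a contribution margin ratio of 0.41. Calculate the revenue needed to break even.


Formula: BER = Fixed Costs / Contribution Margin Ratio
BER = $66879 / 0.41
BER = $163119.51 (to the nearest cent)

$163119.51


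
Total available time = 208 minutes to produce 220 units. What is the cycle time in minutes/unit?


Formula: CT = Available Time / Number of Units
CT = 208 min / 220 units
CT = 0.95 min/unit

0.95 min/unit


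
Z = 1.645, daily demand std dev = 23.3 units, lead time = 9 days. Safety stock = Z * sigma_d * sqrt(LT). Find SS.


Formula: SS = z * sigma_d * sqrt(LT)
sqrt(LT) = sqrt(9) = 3.0
SS = 1.645 * 23.3 * 3.0
SS = 115.0 units

115.0 units


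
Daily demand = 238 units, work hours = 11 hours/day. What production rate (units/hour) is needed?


Formula: Production Rate = Daily Demand / Available Hours
Rate = 238 units/day / 11 hours/day
Rate = 21.6 units/hour

21.6 units/hour


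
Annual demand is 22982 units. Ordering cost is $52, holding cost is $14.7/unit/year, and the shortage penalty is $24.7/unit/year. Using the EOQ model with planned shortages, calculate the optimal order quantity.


Formula: EOQ* = sqrt(2DS/H) * sqrt((H+P)/P)
Base EOQ = sqrt(2*22982*52/14.7) = 403.23 units
Correction = sqrt((14.7+24.7)/24.7) = 1.26299
EOQ* = 403.23 * 1.26299 = 509.3 units

509.3 units


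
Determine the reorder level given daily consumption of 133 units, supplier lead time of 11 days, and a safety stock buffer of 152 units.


Formula: ROP = (Daily Demand * Lead Time) + Safety Stock
Demand during lead time = 133 * 11 = 1463 units
ROP = 1463 + 152 = 1615 units

1615 units


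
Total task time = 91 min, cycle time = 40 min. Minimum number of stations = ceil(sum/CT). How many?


Formula: N_min = ceil(Sum of Task Times / Cycle Time)
N_min = ceil(91 min / 40 min) = ceil(2.275)
N_min = 3 stations

3


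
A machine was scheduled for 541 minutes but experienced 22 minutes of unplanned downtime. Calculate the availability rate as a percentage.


Formula: Availability = (Planned Time - Downtime) / Planned Time * 100
Uptime = 541 - 22 = 519 min
Availability = 519 / 541 * 100 = 95.9%

95.9%


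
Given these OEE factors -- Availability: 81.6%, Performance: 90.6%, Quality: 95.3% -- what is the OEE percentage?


Formula: OEE = Availability * Performance * Quality / 10000
A * P = 81.6% * 90.6% / 100 = 73.93%
OEE = 73.93% * 95.3% / 100 = 70.5%

70.5%


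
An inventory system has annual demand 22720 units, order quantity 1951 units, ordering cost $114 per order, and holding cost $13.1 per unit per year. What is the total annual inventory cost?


TC = 22720/1951 * 114 + 1951/2 * 13.1

$14106.62


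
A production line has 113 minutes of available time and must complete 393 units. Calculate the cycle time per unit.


Formula: CT = Available Time / Number of Units
CT = 113 min / 393 units
CT = 0.29 min/unit

0.29 min/unit


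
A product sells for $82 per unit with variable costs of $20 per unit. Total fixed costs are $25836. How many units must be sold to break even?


Formula: BEQ = Fixed Costs / (Price - Variable Cost)
Contribution margin = $82 - $20 = $62/unit
BEQ = ceil($25836 / $62/unit) = ceil(416.71) = 417 units

417 units


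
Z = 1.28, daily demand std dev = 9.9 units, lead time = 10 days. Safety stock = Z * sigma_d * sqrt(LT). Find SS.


Formula: SS = z * sigma_d * sqrt(LT)
sqrt(LT) = sqrt(10) = 3.1623
SS = 1.28 * 9.9 * 3.1623
SS = 40.1 units

40.1 units


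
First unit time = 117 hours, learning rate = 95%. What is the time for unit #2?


Formula: T_n = T_1 * (learning_rate)^(log2(n)) where learning_rate = rate/100
Doublings = log2(2) = 1
T_n = 117 * 0.95^1
T_n = 117 * 0.95 = 111.2 hours

111.2 hours


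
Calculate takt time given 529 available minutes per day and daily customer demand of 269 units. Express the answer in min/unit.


Formula: Takt Time = Available Production Time / Customer Demand
Takt = 529 min/day / 269 units/day
Takt = 1.97 min/unit

1.97 min/unit


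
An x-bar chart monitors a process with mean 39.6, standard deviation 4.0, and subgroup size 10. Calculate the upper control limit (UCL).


UCL = 39.6 + 3 * 4.0 / sqrt(10)

43.39


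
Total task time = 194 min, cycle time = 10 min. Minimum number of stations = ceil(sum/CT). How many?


Formula: N_min = ceil(Sum of Task Times / Cycle Time)
N_min = ceil(194 min / 10 min) = ceil(19.4)
N_min = 20 stations

20


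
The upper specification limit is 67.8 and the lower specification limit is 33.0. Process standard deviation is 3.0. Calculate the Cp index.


Cp = (67.8 - 33.0) / (6 * 3.0)

1.93


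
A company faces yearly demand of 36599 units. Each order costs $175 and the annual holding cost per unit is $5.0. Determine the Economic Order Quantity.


Formula: EOQ = sqrt(2 * D * S / H)
Numerator: 2 * 36599 * 175 = 12809650
2DS/H = 12809650 / 5.0 = 2561930.0
EOQ = sqrt(2561930.0) = 1600.6 units

1600.6 units


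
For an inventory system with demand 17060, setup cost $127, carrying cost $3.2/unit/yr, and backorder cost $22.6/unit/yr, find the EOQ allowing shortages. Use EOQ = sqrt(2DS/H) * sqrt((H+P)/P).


Formula: EOQ* = sqrt(2DS/H) * sqrt((H+P)/P)
Base EOQ = sqrt(2*17060*127/3.2) = 1163.67 units
Correction = sqrt((3.2+22.6)/22.6) = 1.06845
EOQ* = 1163.67 * 1.06845 = 1243.3 units

1243.3 units


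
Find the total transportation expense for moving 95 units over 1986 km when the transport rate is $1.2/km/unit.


TC = dist * cost * units = 1986 * 1.2 * 95 = $226404.00

$226404.00


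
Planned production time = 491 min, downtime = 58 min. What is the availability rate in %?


Formula: Availability = (Planned Time - Downtime) / Planned Time * 100
Uptime = 491 - 58 = 433 min
Availability = 433 / 491 * 100 = 88.2%

88.2%


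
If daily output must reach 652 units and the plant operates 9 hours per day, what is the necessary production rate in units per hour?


Formula: Production Rate = Daily Demand / Available Hours
Rate = 652 units/day / 9 hours/day
Rate = 72.4 units/hour

72.4 units/hour


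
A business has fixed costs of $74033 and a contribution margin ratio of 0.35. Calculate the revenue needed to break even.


Formula: BER = Fixed Costs / Contribution Margin Ratio
BER = $74033 / 0.35
BER = $211522.86 (to the nearest cent)

$211522.86


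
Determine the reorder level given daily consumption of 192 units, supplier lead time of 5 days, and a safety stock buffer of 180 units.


Formula: ROP = (Daily Demand * Lead Time) + Safety Stock
Demand during lead time = 192 * 5 = 960 units
ROP = 960 + 180 = 1140 units

1140 units


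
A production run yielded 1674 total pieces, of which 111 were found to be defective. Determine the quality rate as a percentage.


Formula: Quality Rate = Good Pieces / Total Pieces * 100
Good pieces = 1674 - 111 = 1563
QR = 1563 / 1674 * 100 = 93.4%

93.4%


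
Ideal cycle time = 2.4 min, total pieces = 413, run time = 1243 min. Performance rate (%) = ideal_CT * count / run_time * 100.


Formula: Performance = (Ideal CT * Total Count) / Run Time * 100
Ideal output time = 2.4 * 413 = 991.2 min
Performance = 991.2 / 1243 * 100 = 79.7%

79.7%


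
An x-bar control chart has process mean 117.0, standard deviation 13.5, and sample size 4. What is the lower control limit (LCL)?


LCL = 117.0 - 3 * 13.5 / sqrt(4)

96.75


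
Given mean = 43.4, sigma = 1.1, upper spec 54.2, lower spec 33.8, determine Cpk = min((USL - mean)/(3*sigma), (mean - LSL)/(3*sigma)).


Cpu = (54.2 - 43.4) / (3 * 1.1) = 3.27
Cpl = (43.4 - 33.8) / (3 * 1.1) = 2.91
Cpk = min(3.27, 2.91) = 2.91

2.91


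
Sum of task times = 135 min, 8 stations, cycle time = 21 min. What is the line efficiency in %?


Formula: Efficiency = Sum of Task Times / (N_stations * CT) * 100
Total station capacity = 8 stations * 21 min = 168 min
Efficiency = 135 / 168 * 100 = 80.4%

80.4%


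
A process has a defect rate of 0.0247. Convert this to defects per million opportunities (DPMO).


DPMO = defect_rate * 1000000 = 0.0247 * 1000000

24700


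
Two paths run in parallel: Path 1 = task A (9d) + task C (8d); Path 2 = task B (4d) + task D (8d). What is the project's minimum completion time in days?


Path 1 = 9 + 8 = 17 days
Path 2 = 4 + 8 = 12 days
Duration = max(17, 12) = 17 days

17 days


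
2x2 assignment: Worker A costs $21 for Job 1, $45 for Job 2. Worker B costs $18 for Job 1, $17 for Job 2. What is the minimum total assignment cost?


Option 1: A->1 + B->2 = $21 + $17 = $38
Option 2: A->2 + B->1 = $45 + $18 = $63
Min cost = min($38, $63) = $38

$38


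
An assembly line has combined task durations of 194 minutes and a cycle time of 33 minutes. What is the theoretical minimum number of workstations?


Formula: N_min = ceil(Sum of Task Times / Cycle Time)
N_min = ceil(194 min / 33 min) = ceil(5.8788)
N_min = 6 stations

6


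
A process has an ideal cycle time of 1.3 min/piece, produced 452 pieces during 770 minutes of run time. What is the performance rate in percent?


Formula: Performance = (Ideal CT * Total Count) / Run Time * 100
Ideal output time = 1.3 * 452 = 587.6 min
Performance = 587.6 / 770 * 100 = 76.3%

76.3%


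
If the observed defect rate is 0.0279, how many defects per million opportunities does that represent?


DPMO = defect_rate * 1000000 = 0.0279 * 1000000

27900


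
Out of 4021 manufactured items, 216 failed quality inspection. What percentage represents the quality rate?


Formula: Quality Rate = Good Pieces / Total Pieces * 100
Good pieces = 4021 - 216 = 3805
QR = 3805 / 4021 * 100 = 94.6%

94.6%


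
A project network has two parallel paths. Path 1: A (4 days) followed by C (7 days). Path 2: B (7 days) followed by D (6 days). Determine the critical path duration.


Path 1 = 4 + 7 = 11 days
Path 2 = 7 + 6 = 13 days
Duration = max(11, 13) = 13 days

13 days


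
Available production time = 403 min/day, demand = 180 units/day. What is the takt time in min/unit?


Formula: Takt Time = Available Production Time / Customer Demand
Takt = 403 min/day / 180 units/day
Takt = 2.24 min/unit

2.24 min/unit


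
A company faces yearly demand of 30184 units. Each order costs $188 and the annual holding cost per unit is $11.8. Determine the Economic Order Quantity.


Formula: EOQ = sqrt(2 * D * S / H)
Numerator: 2 * 30184 * 188 = 11349184
2DS/H = 11349184 / 11.8 = 961795.3
EOQ = sqrt(961795.3) = 980.7 units

980.7 units


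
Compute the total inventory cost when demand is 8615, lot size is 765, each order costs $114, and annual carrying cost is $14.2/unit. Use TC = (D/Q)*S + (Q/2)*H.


TC = 8615/765 * 114 + 765/2 * 14.2

$6715.30


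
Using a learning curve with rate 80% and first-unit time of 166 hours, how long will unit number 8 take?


Formula: T_n = T_1 * (learning_rate)^(log2(n)) where learning_rate = rate/100
Doublings = log2(8) = 3
T_n = 166 * 0.8^3
T_n = 166 * 0.512 = 85.0 hours

85.0 hours


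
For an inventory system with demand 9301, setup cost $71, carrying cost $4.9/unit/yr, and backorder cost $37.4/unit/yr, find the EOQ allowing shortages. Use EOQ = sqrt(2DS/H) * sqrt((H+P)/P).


Formula: EOQ* = sqrt(2DS/H) * sqrt((H+P)/P)
Base EOQ = sqrt(2*9301*71/4.9) = 519.17 units
Correction = sqrt((4.9+37.4)/37.4) = 1.06349
EOQ* = 519.17 * 1.06349 = 552.1 units

552.1 units


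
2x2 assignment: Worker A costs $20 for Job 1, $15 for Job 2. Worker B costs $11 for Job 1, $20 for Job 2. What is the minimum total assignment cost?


Option 1: A->1 + B->2 = $20 + $20 = $40
Option 2: A->2 + B->1 = $15 + $11 = $26
Min cost = min($40, $26) = $26

$26


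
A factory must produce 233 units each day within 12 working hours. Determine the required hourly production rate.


Formula: Production Rate = Daily Demand / Available Hours
Rate = 233 units/day / 12 hours/day
Rate = 19.4 units/hour

19.4 units/hour


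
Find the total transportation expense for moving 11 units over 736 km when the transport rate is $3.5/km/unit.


TC = dist * cost * units = 736 * 3.5 * 11 = $28336.00

$28336.00


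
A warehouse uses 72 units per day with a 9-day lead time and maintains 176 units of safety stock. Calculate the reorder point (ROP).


Formula: ROP = (Daily Demand * Lead Time) + Safety Stock
Demand during lead time = 72 * 9 = 648 units
ROP = 648 + 176 = 824 units

824 units


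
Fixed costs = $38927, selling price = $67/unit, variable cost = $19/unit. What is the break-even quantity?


Formula: BEQ = Fixed Costs / (Price - Variable Cost)
Contribution margin = $67 - $19 = $48/unit
BEQ = ceil($38927 / $48/unit) = ceil(810.98) = 811 units

811 units


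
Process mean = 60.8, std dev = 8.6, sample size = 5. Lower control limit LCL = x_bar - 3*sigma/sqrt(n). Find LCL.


LCL = 60.8 - 3 * 8.6 / sqrt(5)

49.26


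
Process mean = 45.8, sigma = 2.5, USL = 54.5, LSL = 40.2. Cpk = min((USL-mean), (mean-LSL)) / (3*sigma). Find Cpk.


Cpu = (54.5 - 45.8) / (3 * 2.5) = 1.16
Cpl = (45.8 - 40.2) / (3 * 2.5) = 0.75
Cpk = min(1.16, 0.75) = 0.75

0.75


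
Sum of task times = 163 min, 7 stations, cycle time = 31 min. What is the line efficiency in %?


Formula: Efficiency = Sum of Task Times / (N_stations * CT) * 100
Total station capacity = 7 stations * 31 min = 217 min
Efficiency = 163 / 217 * 100 = 75.1%

75.1%


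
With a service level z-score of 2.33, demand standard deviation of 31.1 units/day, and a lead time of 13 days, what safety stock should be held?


Formula: SS = z * sigma_d * sqrt(LT)
sqrt(LT) = sqrt(13) = 3.6056
SS = 2.33 * 31.1 * 3.6056
SS = 261.3 units

261.3 units


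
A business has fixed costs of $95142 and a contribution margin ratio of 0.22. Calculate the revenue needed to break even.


Formula: BER = Fixed Costs / Contribution Margin Ratio
BER = $95142 / 0.22
BER = $432463.64 (to the nearest cent)

$432463.64


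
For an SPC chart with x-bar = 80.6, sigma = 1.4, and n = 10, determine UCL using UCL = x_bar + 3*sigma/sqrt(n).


UCL = 80.6 + 3 * 1.4 / sqrt(10)

81.93


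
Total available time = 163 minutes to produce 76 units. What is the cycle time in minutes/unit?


Formula: CT = Available Time / Number of Units
CT = 163 min / 76 units
CT = 2.14 min/unit

2.14 min/unit


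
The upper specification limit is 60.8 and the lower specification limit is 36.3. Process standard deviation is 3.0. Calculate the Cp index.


Cp = (60.8 - 36.3) / (6 * 3.0)

1.36


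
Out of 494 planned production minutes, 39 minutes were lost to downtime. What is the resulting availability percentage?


Formula: Availability = (Planned Time - Downtime) / Planned Time * 100
Uptime = 494 - 39 = 455 min
Availability = 455 / 494 * 100 = 92.1%

92.1%


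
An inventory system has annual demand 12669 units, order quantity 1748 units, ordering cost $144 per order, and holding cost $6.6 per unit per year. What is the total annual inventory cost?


TC = 12669/1748 * 144 + 1748/2 * 6.6

$6812.07


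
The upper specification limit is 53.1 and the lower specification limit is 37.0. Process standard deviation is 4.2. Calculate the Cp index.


Cp = (53.1 - 37.0) / (6 * 4.2)

0.64


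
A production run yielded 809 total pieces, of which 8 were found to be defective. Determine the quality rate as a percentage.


Formula: Quality Rate = Good Pieces / Total Pieces * 100
Good pieces = 809 - 8 = 801
QR = 801 / 809 * 100 = 99.0%

99.0%


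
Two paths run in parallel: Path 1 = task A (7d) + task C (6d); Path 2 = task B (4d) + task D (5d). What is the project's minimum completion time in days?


Path 1 = 7 + 6 = 13 days
Path 2 = 4 + 5 = 9 days
Duration = max(13, 9) = 13 days

13 days


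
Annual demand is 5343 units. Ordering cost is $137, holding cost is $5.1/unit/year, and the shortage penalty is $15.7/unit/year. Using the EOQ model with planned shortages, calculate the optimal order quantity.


Formula: EOQ* = sqrt(2DS/H) * sqrt((H+P)/P)
Base EOQ = sqrt(2*5343*137/5.1) = 535.78 units
Correction = sqrt((5.1+15.7)/15.7) = 1.15102
EOQ* = 535.78 * 1.15102 = 616.7 units

616.7 units


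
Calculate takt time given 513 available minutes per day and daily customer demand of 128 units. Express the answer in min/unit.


Formula: Takt Time = Available Production Time / Customer Demand
Takt = 513 min/day / 128 units/day
Takt = 4.01 min/unit

4.01 min/unit


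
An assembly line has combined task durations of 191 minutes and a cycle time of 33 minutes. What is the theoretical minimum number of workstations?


Formula: N_min = ceil(Sum of Task Times / Cycle Time)
N_min = ceil(191 min / 33 min) = ceil(5.7879)
N_min = 6 stations

6


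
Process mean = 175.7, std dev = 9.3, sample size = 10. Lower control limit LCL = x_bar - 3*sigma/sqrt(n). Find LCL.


LCL = 175.7 - 3 * 9.3 / sqrt(10)

166.88


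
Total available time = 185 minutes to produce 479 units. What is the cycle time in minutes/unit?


Formula: CT = Available Time / Number of Units
CT = 185 min / 479 units
CT = 0.39 min/unit

0.39 min/unit


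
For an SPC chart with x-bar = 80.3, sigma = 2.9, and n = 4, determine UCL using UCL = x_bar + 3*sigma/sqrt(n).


UCL = 80.3 + 3 * 2.9 / sqrt(4)

84.65


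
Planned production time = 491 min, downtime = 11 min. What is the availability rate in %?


Formula: Availability = (Planned Time - Downtime) / Planned Time * 100
Uptime = 491 - 11 = 480 min
Availability = 480 / 491 * 100 = 97.8%

97.8%


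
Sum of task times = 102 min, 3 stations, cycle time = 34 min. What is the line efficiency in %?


Formula: Efficiency = Sum of Task Times / (N_stations * CT) * 100
Total station capacity = 3 stations * 34 min = 102 min
Efficiency = 102 / 102 * 100 = 100.0%

100.0%


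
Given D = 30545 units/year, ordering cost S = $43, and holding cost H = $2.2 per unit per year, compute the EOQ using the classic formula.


Formula: EOQ = sqrt(2 * D * S / H)
Numerator: 2 * 30545 * 43 = 2626870
2DS/H = 2626870 / 2.2 = 1194031.8
EOQ = sqrt(1194031.8) = 1092.7 units

1092.7 units


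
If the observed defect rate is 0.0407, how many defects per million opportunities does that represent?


DPMO = defect_rate * 1000000 = 0.0407 * 1000000

40700


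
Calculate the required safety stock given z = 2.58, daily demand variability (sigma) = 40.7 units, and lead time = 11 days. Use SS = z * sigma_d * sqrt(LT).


Formula: SS = z * sigma_d * sqrt(LT)
sqrt(LT) = sqrt(11) = 3.3166
SS = 2.58 * 40.7 * 3.3166
SS = 348.3 units

348.3 units


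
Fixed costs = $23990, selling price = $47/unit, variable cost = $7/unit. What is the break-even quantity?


Formula: BEQ = Fixed Costs / (Price - Variable Cost)
Contribution margin = $47 - $7 = $40/unit
BEQ = ceil($23990 / $40/unit) = ceil(599.75) = 600 units

600 units


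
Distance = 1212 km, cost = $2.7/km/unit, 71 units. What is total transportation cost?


TC = dist * cost * units = 1212 * 2.7 * 71 = $232340.40

$232340.40


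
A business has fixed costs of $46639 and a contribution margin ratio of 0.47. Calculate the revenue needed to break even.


Formula: BER = Fixed Costs / Contribution Margin Ratio
BER = $46639 / 0.47
BER = $99231.91 (to the nearest cent)

$99231.91


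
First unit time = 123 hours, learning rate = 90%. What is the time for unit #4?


Formula: T_n = T_1 * (learning_rate)^(log2(n)) where learning_rate = rate/100
Doublings = log2(4) = 2
T_n = 123 * 0.9^2
T_n = 123 * 0.81 = 99.6 hours

99.6 hours


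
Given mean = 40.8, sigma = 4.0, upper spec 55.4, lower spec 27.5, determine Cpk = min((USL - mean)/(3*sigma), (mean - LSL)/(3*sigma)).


Cpu = (55.4 - 40.8) / (3 * 4.0) = 1.22
Cpl = (40.8 - 27.5) / (3 * 4.0) = 1.11
Cpk = min(1.22, 1.11) = 1.11

1.11


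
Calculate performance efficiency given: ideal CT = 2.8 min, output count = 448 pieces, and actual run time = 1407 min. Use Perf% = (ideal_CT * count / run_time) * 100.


Formula: Performance = (Ideal CT * Total Count) / Run Time * 100
Ideal output time = 2.8 * 448 = 1254.4 min
Performance = 1254.4 / 1407 * 100 = 89.2%

89.2%


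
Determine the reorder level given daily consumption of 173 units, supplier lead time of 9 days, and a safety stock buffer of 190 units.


Formula: ROP = (Daily Demand * Lead Time) + Safety Stock
Demand during lead time = 173 * 9 = 1557 units
ROP = 1557 + 190 = 1747 units

1747 units


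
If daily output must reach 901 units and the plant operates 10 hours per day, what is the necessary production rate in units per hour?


Formula: Production Rate = Daily Demand / Available Hours
Rate = 901 units/day / 10 hours/day
Rate = 90.1 units/hour

90.1 units/hour


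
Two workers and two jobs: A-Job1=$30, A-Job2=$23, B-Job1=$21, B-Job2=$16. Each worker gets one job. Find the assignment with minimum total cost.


Option 1: A->1 + B->2 = $30 + $16 = $46
Option 2: A->2 + B->1 = $23 + $21 = $44
Min cost = min($46, $44) = $44

$44


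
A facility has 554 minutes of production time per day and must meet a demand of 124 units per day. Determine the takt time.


Formula: Takt Time = Available Production Time / Customer Demand
Takt = 554 min/day / 124 units/day
Takt = 4.47 min/unit

4.47 min/unit


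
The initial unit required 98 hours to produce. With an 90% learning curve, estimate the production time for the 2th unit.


Formula: T_n = T_1 * (learning_rate)^(log2(n)) where learning_rate = rate/100
Doublings = log2(2) = 1
T_n = 98 * 0.9^1
T_n = 98 * 0.9 = 88.2 hours

88.2 hours


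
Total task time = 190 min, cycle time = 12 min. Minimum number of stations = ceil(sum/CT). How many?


Formula: N_min = ceil(Sum of Task Times / Cycle Time)
N_min = ceil(190 min / 12 min) = ceil(15.8333)
N_min = 16 stations

16


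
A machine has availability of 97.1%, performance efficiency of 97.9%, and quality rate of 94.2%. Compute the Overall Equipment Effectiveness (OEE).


Formula: OEE = Availability * Performance * Quality / 10000
A * P = 97.1% * 97.9% / 100 = 95.06%
OEE = 95.06% * 94.2% / 100 = 89.5%

89.5%


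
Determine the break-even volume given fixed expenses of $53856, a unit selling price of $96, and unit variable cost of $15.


Formula: BEQ = Fixed Costs / (Price - Variable Cost)
Contribution margin = $96 - $15 = $81/unit
BEQ = ceil($53856 / $81/unit) = ceil(664.89) = 665 units

665 units


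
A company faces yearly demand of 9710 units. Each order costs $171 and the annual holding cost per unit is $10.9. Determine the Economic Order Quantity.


Formula: EOQ = sqrt(2 * D * S / H)
Numerator: 2 * 9710 * 171 = 3320820
2DS/H = 3320820 / 10.9 = 304662.4
EOQ = sqrt(304662.4) = 552.0 units

552.0 units


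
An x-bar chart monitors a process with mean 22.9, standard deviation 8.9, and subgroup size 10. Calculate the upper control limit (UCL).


UCL = 22.9 + 3 * 8.9 / sqrt(10)

31.34


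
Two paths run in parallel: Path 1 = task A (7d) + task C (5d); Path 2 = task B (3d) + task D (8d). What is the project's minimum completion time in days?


Path 1 = 7 + 5 = 12 days
Path 2 = 3 + 8 = 11 days
Duration = max(12, 11) = 12 days

12 days


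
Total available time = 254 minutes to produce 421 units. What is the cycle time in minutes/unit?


Formula: CT = Available Time / Number of Units
CT = 254 min / 421 units
CT = 0.6 min/unit

0.6 min/unit


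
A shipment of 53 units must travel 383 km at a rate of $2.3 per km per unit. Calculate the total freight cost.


TC = dist * cost * units = 383 * 2.3 * 53 = $46687.70

$46687.70


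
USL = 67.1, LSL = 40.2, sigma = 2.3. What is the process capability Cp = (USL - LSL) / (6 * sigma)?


Cp = (67.1 - 40.2) / (6 * 2.3)

1.95


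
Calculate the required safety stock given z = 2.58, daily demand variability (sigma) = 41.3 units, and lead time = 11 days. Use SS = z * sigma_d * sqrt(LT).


Formula: SS = z * sigma_d * sqrt(LT)
sqrt(LT) = sqrt(11) = 3.3166
SS = 2.58 * 41.3 * 3.3166
SS = 353.4 units

353.4 units


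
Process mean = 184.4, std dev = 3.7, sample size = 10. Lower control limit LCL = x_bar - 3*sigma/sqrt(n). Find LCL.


LCL = 184.4 - 3 * 3.7 / sqrt(10)

180.89


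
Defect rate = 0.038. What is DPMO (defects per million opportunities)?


DPMO = defect_rate * 1000000 = 0.038 * 1000000

38000


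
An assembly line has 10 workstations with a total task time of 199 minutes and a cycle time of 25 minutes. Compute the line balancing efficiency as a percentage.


Formula: Efficiency = Sum of Task Times / (N_stations * CT) * 100
Total station capacity = 10 stations * 25 min = 250 min
Efficiency = 199 / 250 * 100 = 79.6%

79.6%


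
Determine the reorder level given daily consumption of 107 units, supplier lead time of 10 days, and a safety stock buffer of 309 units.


Formula: ROP = (Daily Demand * Lead Time) + Safety Stock
Demand during lead time = 107 * 10 = 1070 units
ROP = 1070 + 309 = 1379 units

1379 units


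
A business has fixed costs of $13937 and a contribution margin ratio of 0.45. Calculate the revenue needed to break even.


Formula: BER = Fixed Costs / Contribution Margin Ratio
BER = $13937 / 0.45
BER = $30971.11 (to the nearest cent)

$30971.11


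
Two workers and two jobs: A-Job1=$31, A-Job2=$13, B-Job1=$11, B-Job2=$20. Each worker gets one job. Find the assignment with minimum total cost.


Option 1: A->1 + B->2 = $31 + $20 = $51
Option 2: A->2 + B->1 = $13 + $11 = $24
Min cost = min($51, $24) = $24

$24


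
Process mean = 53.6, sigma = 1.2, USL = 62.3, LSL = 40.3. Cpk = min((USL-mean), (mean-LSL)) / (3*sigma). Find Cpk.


Cpu = (62.3 - 53.6) / (3 * 1.2) = 2.42
Cpl = (53.6 - 40.3) / (3 * 1.2) = 3.69
Cpk = min(2.42, 3.69) = 2.42

2.42


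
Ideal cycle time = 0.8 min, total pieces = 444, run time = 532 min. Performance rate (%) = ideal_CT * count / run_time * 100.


Formula: Performance = (Ideal CT * Total Count) / Run Time * 100
Ideal output time = 0.8 * 444 = 355.2 min
Performance = 355.2 / 532 * 100 = 66.8%

66.8%


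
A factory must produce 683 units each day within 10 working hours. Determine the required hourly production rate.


Formula: Production Rate = Daily Demand / Available Hours
Rate = 683 units/day / 10 hours/day
Rate = 68.3 units/hour

68.3 units/hour


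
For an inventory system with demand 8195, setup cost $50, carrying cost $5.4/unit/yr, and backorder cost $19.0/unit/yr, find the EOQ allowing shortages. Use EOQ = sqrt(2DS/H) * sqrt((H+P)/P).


Formula: EOQ* = sqrt(2DS/H) * sqrt((H+P)/P)
Base EOQ = sqrt(2*8195*50/5.4) = 389.56 units
Correction = sqrt((5.4+19.0)/19.0) = 1.13323
EOQ* = 389.56 * 1.13323 = 441.5 units

441.5 units


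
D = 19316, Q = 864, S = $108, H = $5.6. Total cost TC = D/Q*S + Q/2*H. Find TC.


TC = 19316/864 * 108 + 864/2 * 5.6

$4833.70


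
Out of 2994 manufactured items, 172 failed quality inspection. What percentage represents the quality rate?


Formula: Quality Rate = Good Pieces / Total Pieces * 100
Good pieces = 2994 - 172 = 2822
QR = 2822 / 2994 * 100 = 94.3%

94.3%


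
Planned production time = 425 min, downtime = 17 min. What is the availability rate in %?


Formula: Availability = (Planned Time - Downtime) / Planned Time * 100
Uptime = 425 - 17 = 408 min
Availability = 408 / 425 * 100 = 96.0%

96.0%


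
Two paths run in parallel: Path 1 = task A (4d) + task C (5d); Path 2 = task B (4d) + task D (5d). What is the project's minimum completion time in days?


Path 1 = 4 + 5 = 9 days
Path 2 = 4 + 5 = 9 days
Duration = max(9, 9) = 9 days

9 days


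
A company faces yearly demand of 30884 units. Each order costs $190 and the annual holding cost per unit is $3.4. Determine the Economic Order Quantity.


Formula: EOQ = sqrt(2 * D * S / H)
Numerator: 2 * 30884 * 190 = 11735920
2DS/H = 11735920 / 3.4 = 3451741.2
EOQ = sqrt(3451741.2) = 1857.9 units

1857.9 units


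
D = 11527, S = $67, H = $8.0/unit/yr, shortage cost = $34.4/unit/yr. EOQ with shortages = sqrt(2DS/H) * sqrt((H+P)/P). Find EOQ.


Formula: EOQ* = sqrt(2DS/H) * sqrt((H+P)/P)
Base EOQ = sqrt(2*11527*67/8.0) = 439.41 units
Correction = sqrt((8.0+34.4)/34.4) = 1.11021
EOQ* = 439.41 * 1.11021 = 487.8 units

487.8 units


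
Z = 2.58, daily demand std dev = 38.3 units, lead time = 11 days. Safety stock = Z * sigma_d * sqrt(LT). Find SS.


Formula: SS = z * sigma_d * sqrt(LT)
sqrt(LT) = sqrt(11) = 3.3166
SS = 2.58 * 38.3 * 3.3166
SS = 327.7 units

327.7 units


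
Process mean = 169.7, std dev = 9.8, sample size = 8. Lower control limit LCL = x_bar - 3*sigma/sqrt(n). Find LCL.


LCL = 169.7 - 3 * 9.8 / sqrt(8)

159.31


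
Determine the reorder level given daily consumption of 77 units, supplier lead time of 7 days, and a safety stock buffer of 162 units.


Formula: ROP = (Daily Demand * Lead Time) + Safety Stock
Demand during lead time = 77 * 7 = 539 units
ROP = 539 + 162 = 701 units

701 units


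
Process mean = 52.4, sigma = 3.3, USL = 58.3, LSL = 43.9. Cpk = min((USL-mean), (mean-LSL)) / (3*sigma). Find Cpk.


Cpu = (58.3 - 52.4) / (3 * 3.3) = 0.6
Cpl = (52.4 - 43.9) / (3 * 3.3) = 0.86
Cpk = min(0.6, 0.86) = 0.6

0.6


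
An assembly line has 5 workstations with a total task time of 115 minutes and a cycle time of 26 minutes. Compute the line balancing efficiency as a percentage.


Formula: Efficiency = Sum of Task Times / (N_stations * CT) * 100
Total station capacity = 5 stations * 26 min = 130 min
Efficiency = 115 / 130 * 100 = 88.5%

88.5%


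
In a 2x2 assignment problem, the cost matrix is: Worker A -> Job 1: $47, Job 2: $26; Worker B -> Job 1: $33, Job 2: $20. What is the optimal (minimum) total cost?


Option 1: A->1 + B->2 = $47 + $20 = $67
Option 2: A->2 + B->1 = $26 + $33 = $59
Min cost = min($67, $59) = $59

$59


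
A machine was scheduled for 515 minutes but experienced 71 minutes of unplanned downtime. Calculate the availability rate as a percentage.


Formula: Availability = (Planned Time - Downtime) / Planned Time * 100
Uptime = 515 - 71 = 444 min
Availability = 444 / 515 * 100 = 86.2%

86.2%


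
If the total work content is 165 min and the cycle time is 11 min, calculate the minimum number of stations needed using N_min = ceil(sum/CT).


Formula: N_min = ceil(Sum of Task Times / Cycle Time)
N_min = ceil(165 min / 11 min) = ceil(15.0)
N_min = 15 stations

15


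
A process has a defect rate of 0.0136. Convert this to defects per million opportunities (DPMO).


DPMO = defect_rate * 1000000 = 0.0136 * 1000000

13600


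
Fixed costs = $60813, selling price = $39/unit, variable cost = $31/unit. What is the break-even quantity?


Formula: BEQ = Fixed Costs / (Price - Variable Cost)
Contribution margin = $39 - $31 = $8/unit
BEQ = ceil($60813 / $8/unit) = ceil(7601.62) = 7602 units

7602 units


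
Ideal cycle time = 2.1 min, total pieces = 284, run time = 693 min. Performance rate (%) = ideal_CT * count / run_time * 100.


Formula: Performance = (Ideal CT * Total Count) / Run Time * 100
Ideal output time = 2.1 * 284 = 596.4 min
Performance = 596.4 / 693 * 100 = 86.1%

86.1%
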